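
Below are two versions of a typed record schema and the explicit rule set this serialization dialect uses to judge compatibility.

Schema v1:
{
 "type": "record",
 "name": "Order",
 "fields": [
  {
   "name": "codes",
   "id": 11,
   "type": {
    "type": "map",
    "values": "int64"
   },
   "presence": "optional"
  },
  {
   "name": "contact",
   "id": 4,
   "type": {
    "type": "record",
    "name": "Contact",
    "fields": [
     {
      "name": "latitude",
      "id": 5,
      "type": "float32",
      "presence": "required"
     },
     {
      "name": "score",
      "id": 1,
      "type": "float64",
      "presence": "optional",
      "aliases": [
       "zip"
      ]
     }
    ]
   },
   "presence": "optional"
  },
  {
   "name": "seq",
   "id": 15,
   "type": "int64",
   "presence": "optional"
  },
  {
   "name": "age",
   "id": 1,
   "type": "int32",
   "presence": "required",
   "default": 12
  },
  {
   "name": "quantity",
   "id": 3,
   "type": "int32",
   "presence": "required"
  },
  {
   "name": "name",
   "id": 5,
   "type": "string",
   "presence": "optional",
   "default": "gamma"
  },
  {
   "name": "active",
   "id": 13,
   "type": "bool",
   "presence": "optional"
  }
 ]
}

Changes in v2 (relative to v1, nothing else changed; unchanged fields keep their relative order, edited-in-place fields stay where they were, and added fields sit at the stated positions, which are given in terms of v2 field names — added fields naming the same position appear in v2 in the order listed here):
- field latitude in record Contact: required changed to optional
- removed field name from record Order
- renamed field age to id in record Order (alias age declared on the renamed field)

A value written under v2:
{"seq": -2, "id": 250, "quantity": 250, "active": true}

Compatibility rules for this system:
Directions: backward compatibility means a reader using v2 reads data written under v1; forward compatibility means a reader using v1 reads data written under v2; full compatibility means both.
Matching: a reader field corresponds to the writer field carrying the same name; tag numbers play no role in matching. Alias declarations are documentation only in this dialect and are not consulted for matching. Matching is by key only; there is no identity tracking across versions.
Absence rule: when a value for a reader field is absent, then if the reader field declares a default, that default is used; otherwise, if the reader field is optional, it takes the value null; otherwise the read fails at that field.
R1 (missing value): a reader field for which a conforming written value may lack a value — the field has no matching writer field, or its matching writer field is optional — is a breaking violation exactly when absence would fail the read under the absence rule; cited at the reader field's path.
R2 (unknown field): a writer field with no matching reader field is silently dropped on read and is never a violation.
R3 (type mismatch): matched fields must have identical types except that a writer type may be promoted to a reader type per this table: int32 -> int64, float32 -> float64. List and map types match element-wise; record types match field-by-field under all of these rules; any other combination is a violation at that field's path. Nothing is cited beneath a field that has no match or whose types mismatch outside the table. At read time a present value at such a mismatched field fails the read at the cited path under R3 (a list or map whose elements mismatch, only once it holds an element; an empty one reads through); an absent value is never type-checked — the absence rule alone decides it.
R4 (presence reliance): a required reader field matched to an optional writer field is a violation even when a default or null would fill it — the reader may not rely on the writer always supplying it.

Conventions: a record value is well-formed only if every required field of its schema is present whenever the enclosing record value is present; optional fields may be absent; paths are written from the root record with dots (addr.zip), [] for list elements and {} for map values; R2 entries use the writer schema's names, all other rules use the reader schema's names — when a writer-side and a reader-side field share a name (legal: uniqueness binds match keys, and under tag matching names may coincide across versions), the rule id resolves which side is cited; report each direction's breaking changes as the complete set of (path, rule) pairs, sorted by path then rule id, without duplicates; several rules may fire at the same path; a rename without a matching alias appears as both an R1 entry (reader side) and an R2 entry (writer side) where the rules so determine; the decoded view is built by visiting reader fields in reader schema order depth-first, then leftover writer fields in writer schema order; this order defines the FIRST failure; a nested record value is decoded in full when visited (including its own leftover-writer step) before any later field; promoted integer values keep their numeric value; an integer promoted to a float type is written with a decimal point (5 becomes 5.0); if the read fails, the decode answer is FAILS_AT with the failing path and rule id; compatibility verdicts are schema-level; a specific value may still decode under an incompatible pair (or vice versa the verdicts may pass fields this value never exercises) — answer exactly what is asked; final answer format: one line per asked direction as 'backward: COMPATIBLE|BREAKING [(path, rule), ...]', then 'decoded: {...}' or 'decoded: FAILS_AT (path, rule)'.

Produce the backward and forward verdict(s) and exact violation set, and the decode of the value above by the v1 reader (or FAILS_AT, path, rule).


backward: COMPATIBLE []; forward: BREAKING [(contact.latitude, R1), (contact.latitude, R4)]; decoded: {"codes": null, "contact": null, "seq": -2, "age": 12, "quantity": 250, "name": "gamma", "active": true}

the writer's type comes first in each Order pair
backward analysis of Order with v2 as reader and v1 as writer:
  codes: map<string, int64> -> map<string, int64>, writer optional; from codes
  contact: Contact -> Contact, writer optional; from contact
  seq: int64 -> int64, writer optional; from seq
  id: no writer-side match
  quantity: int32 -> int32, writer required; from quantity
  active: bool -> bool, writer optional; from active
  leftover writer field: age
  leftover writer field: name
  contact.latitude: float32 -> float32, writer required; from contact.latitude
  contact.score: float64 -> float64, writer optional; from contact.score
  => no violations; backward on Order: COMPATIBLE
forward analysis of Order with v1 as reader and v2 as writer:
  codes: map<string, int64> -> map<string, int64>, writer optional; from codes
  contact: Contact -> Contact, writer optional; from contact
  seq: int64 -> int64, writer optional; from seq
  age: no writer-side match
  quantity: int32 -> int32, writer required; from quantity
  name: no writer-side match
  active: bool -> bool, writer optional; from active
  leftover writer field: id
  contact.latitude: float32 -> float32, writer optional; from contact.latitude
  contact.score: float64 -> float64, writer optional; from contact.score
  breaking: (contact.latitude, R1)
  breaking: (contact.latitude, R4)
  => forward: BREAKING (2)
migrating the Order value to v1:
  codes := null (not supplied -> null)
  contact := null (not supplied -> null)
  seq := -2
  age := 12 (no value, default fills)
  quantity := 250
  name := "gamma" (no value, default fills)
  active := true
  writer id: unmatched, discarded
  => decoded: {"codes": null, "contact": null, "seq": -2, "age": 12, "quantity": 250, "name": "gamma", "active": true}


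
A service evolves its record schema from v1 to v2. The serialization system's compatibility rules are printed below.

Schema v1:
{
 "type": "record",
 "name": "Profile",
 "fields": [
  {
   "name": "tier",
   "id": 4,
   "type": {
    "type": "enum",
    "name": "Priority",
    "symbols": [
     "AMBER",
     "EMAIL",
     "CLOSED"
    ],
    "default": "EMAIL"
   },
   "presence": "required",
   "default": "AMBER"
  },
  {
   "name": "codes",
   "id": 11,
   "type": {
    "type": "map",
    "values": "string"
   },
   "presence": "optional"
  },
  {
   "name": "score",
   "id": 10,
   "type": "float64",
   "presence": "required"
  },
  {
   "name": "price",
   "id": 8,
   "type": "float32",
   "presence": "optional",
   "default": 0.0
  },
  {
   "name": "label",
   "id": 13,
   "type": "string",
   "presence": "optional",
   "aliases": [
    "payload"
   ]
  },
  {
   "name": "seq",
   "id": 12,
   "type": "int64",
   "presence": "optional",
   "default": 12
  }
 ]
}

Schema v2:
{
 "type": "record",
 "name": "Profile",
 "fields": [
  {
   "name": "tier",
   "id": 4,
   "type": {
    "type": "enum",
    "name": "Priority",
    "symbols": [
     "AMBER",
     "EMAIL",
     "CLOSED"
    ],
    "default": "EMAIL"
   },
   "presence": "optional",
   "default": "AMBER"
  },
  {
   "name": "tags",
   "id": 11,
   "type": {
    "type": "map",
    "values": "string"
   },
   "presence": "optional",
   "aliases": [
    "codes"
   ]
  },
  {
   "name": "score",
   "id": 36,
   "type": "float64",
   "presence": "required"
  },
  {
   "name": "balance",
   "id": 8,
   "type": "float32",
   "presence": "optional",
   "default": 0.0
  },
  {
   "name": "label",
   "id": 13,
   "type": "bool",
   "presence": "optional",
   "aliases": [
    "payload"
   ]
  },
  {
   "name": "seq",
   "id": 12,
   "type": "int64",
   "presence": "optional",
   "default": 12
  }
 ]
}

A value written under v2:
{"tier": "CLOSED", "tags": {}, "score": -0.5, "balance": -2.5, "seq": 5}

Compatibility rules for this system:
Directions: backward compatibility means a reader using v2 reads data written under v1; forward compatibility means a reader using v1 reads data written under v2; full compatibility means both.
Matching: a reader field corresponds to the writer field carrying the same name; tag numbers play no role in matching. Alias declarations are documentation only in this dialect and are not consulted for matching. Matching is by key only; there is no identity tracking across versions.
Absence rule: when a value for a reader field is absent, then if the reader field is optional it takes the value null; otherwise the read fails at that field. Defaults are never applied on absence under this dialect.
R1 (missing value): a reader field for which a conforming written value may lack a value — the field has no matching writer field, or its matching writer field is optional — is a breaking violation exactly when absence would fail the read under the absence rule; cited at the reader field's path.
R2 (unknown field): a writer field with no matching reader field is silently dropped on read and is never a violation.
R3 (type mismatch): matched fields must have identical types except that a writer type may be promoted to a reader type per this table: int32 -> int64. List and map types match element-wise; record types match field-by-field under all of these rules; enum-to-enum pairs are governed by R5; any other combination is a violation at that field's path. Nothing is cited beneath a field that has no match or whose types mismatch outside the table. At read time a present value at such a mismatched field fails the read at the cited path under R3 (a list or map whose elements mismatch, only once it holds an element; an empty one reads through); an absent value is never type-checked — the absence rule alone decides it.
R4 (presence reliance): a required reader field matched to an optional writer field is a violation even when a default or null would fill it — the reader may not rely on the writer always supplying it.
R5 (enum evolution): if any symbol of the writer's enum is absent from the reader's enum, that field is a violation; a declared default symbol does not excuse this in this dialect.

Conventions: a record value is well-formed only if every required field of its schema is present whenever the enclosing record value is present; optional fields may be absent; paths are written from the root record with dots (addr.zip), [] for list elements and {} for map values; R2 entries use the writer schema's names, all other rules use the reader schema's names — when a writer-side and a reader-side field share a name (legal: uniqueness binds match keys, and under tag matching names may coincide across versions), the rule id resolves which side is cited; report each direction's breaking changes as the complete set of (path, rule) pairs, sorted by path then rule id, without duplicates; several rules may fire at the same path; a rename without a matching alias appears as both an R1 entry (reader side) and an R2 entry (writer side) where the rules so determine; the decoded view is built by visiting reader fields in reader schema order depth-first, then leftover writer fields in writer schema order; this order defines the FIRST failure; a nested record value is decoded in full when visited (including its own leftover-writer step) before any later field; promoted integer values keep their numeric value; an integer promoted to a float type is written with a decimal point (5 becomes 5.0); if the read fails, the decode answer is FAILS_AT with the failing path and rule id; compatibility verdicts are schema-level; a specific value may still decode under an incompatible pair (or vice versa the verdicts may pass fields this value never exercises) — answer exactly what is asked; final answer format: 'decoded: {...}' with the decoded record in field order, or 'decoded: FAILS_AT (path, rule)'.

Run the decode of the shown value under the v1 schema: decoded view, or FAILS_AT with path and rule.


the writer's type comes first in each Profile pair
decoding the Profile value with the v1 reader:
  tier := "CLOSED"
  codes := null (absent, optional -> null)
  score := -0.5
  price := null (absent, optional -> null)
  label := null (absent, optional -> null)
  seq := 5
  writer tags: unknown -> dropped
  writer balance: unknown -> dropped
  => decoded: {"tier": "CLOSED", "codes": null, "score": -0.5, "price": null, "label": null, "seq": 5}
remaining Profile differences; none change what is asked:
  field score in record Profile: tag 10 changed to 36 -> inert under this dialect — no rule fires on Profile and the result does not move
  field tier in record Profile: required changed to optional -> affects the rule determinations only; this particular Profile value decodes identically
  field label in record Profile: type string changed to bool -> affects the rule determinations only; this particular Profile value decodes identically

decoded: {"tier": "CLOSED", "codes": null, "score": -0.5, "price": null, "label": null, "seq": 5}


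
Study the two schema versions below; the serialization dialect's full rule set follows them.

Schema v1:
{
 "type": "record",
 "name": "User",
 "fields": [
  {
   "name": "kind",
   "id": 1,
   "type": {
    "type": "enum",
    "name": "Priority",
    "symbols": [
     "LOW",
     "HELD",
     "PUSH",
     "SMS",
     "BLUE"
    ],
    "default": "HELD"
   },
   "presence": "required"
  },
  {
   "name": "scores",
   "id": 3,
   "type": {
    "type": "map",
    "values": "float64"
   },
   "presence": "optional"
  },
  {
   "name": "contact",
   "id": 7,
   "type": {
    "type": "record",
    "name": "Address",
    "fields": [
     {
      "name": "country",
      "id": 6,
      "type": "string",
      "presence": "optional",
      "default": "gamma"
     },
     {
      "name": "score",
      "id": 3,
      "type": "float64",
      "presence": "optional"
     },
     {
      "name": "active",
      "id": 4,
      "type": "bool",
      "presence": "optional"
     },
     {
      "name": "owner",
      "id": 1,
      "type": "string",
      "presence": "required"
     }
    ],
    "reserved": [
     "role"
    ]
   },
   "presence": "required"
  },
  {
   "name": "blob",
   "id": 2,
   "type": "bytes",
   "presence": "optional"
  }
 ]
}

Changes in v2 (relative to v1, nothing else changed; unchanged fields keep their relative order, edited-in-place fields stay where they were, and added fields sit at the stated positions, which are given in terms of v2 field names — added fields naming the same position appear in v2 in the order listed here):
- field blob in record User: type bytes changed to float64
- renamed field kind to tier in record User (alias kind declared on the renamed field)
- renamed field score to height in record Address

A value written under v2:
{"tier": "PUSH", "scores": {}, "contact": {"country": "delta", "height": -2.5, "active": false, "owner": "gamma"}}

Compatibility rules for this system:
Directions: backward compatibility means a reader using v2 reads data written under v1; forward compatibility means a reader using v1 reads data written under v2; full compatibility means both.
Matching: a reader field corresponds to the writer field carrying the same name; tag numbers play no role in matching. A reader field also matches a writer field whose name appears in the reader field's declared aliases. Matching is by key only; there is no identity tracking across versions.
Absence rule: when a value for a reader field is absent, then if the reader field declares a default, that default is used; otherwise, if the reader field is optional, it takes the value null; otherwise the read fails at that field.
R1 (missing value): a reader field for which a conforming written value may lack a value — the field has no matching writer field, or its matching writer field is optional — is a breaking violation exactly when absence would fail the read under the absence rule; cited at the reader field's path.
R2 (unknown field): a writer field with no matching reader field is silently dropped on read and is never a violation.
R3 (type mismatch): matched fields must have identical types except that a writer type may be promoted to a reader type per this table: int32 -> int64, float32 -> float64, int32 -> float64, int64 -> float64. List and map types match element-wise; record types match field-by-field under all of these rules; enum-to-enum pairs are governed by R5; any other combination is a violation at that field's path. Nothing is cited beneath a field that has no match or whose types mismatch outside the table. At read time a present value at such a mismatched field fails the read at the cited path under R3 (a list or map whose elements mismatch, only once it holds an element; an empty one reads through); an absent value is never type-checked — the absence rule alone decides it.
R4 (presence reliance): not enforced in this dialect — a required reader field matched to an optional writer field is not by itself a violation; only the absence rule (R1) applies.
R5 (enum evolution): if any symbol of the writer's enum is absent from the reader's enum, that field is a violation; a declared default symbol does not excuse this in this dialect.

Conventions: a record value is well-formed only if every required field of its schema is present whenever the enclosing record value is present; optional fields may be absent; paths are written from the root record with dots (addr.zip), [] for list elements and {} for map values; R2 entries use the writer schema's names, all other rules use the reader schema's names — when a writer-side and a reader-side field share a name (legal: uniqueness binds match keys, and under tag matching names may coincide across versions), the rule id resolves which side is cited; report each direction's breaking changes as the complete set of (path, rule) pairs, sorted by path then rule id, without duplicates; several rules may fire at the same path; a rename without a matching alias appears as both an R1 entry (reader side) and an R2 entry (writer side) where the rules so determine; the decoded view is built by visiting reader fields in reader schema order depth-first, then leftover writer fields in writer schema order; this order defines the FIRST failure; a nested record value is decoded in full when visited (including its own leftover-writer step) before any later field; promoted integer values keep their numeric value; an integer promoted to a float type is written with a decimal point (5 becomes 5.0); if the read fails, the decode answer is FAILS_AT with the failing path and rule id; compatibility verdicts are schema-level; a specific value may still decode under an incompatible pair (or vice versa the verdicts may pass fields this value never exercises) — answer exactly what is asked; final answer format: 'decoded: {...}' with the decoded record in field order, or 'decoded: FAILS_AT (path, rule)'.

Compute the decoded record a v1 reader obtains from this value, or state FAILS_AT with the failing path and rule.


decoded: FAILS_AT (kind, R1)

the writer's type comes first in each User pair
migrating the User value to v1:
  read fails at kind under R1 (no fill)
  => FAILS_AT (kind, R1)
checking off the User differences that do not matter here:
  field blob in record User: type bytes changed to float64 -> schema-level compatibility only; this User value's decode is unchanged
  renamed field score to height in record Address -> no rule fires on it and the decoded User view is identical with or without it


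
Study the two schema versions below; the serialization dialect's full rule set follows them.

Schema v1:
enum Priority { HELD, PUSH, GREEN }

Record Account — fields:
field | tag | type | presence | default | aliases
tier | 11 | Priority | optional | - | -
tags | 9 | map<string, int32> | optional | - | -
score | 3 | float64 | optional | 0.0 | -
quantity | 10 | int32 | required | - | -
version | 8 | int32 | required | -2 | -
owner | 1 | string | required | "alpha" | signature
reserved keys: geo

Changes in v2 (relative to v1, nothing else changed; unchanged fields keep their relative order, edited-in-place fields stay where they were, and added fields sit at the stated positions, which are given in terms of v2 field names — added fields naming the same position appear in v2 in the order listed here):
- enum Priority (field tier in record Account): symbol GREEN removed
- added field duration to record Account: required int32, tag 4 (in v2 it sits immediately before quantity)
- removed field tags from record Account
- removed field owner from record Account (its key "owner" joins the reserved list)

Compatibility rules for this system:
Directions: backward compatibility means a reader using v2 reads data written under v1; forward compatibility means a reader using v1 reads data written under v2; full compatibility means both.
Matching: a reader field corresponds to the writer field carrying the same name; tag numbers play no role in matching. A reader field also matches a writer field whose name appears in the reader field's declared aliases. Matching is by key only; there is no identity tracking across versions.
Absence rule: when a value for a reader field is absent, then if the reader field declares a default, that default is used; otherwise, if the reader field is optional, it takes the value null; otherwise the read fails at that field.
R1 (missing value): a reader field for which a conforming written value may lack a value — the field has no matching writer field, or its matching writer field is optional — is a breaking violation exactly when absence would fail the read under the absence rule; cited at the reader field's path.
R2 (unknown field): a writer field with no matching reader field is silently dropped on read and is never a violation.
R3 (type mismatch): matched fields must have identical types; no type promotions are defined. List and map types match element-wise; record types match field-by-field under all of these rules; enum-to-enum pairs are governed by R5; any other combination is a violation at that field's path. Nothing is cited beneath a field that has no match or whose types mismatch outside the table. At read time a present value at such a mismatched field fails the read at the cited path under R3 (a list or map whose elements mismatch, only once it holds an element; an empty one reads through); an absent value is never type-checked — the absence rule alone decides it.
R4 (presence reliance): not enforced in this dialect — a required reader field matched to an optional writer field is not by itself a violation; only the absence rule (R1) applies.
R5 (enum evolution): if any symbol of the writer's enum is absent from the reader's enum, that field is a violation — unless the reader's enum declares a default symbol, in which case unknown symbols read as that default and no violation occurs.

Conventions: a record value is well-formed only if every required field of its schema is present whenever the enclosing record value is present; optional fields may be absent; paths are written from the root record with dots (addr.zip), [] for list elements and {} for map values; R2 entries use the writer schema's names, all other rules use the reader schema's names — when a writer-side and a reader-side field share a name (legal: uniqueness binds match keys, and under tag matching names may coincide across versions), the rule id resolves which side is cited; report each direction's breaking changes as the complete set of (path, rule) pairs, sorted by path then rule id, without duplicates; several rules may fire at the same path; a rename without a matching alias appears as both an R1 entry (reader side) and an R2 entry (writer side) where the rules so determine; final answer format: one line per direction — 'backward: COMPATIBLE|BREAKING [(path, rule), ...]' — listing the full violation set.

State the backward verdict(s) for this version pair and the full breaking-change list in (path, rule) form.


in Account below, arrows point writer -> reader
checking backward for Account: reader v2 against writer v1:
  tier: paired with writer tier (Priority -> Priority; writer optional)
  score: paired with writer score (float64 -> float64; writer optional)
  duration: no writer-side match
  quantity: paired with writer quantity (int32 -> int32; writer required)
  version: paired with writer version (int32 -> int32; writer required)
  tags (writer side), unknown to reader
  owner (writer side), unknown to reader
  breaking: (duration, R1)
  breaking: (tier, R5)
  backward on Account therefore BREAKING (2)
the rest of the Account diff is inert for this question:
  removed field tags from record Account -> inert for the asked Account verdict: nothing fires
  removed field owner from record Account (its key "owner" joins the reserved list) -> inert for the asked Account verdict: nothing fires

backward: BREAKING [(duration, R1), (tier, R5)]


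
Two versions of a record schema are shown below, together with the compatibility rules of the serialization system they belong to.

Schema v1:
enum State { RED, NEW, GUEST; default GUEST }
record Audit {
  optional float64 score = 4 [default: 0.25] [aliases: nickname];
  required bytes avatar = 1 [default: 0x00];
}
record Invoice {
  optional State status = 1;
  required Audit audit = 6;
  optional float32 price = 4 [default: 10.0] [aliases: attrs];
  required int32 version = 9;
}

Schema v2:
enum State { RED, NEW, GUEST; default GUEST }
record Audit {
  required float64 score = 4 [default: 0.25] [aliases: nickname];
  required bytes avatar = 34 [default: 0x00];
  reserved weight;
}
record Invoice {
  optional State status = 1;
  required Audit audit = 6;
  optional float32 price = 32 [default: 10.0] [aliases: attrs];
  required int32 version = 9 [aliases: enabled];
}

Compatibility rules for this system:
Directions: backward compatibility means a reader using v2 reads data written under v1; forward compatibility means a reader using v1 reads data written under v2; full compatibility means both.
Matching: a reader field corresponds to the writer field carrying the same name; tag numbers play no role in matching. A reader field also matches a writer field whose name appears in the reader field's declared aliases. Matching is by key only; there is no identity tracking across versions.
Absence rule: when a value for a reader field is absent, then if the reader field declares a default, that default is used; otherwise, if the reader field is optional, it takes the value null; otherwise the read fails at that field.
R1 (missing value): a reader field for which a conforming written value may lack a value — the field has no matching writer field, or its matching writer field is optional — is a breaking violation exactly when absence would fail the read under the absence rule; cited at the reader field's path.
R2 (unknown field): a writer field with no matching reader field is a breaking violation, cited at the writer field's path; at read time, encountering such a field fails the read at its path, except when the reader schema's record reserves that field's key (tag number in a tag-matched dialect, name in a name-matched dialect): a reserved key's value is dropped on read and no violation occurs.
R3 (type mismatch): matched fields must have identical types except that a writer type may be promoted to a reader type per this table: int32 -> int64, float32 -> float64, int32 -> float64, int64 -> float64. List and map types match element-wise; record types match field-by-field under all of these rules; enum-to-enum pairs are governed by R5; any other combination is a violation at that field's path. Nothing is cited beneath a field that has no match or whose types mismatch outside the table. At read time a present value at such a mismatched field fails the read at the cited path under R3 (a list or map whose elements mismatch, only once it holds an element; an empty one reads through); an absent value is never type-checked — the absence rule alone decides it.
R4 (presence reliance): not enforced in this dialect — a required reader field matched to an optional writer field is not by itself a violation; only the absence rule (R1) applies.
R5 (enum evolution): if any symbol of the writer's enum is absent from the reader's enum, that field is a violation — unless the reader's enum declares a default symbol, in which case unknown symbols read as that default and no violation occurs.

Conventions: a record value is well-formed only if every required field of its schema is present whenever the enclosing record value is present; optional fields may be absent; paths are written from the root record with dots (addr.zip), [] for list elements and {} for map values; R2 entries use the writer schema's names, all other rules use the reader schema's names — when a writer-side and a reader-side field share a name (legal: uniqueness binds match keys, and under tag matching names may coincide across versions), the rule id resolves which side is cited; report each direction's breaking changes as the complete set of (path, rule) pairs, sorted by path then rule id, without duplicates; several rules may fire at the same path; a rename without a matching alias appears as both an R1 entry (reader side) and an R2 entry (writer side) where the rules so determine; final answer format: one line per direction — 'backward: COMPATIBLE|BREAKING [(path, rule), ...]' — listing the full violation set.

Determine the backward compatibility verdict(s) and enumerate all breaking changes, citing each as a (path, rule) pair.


backward: COMPATIBLE []

arrows below run writer -> reader for Invoice
checking backward for Invoice: reader v2 against writer v1:
  writer optional, State -> State: reader status maps from writer status
  writer required, Audit -> Audit: reader audit maps from writer audit
  writer optional, float32 -> float32: reader price maps from writer price
  writer required, int32 -> int32: reader version maps from writer version
  writer optional, float64 -> float64: reader audit.score maps from writer audit.score
  writer required, bytes -> bytes: reader audit.avatar maps from writer audit.avatar
  => backward: COMPATIBLE
remaining Invoice differences; none change what is asked:
  field price in record Invoice: tag 4 changed to 32 -> inert for the asked Invoice verdict: nothing fires
  field score in record Audit: optional changed to required -> inert for the asked Invoice verdict: nothing fires
  field avatar in record Audit: tag 1 changed to 34 -> inert for the asked Invoice verdict: nothing fires


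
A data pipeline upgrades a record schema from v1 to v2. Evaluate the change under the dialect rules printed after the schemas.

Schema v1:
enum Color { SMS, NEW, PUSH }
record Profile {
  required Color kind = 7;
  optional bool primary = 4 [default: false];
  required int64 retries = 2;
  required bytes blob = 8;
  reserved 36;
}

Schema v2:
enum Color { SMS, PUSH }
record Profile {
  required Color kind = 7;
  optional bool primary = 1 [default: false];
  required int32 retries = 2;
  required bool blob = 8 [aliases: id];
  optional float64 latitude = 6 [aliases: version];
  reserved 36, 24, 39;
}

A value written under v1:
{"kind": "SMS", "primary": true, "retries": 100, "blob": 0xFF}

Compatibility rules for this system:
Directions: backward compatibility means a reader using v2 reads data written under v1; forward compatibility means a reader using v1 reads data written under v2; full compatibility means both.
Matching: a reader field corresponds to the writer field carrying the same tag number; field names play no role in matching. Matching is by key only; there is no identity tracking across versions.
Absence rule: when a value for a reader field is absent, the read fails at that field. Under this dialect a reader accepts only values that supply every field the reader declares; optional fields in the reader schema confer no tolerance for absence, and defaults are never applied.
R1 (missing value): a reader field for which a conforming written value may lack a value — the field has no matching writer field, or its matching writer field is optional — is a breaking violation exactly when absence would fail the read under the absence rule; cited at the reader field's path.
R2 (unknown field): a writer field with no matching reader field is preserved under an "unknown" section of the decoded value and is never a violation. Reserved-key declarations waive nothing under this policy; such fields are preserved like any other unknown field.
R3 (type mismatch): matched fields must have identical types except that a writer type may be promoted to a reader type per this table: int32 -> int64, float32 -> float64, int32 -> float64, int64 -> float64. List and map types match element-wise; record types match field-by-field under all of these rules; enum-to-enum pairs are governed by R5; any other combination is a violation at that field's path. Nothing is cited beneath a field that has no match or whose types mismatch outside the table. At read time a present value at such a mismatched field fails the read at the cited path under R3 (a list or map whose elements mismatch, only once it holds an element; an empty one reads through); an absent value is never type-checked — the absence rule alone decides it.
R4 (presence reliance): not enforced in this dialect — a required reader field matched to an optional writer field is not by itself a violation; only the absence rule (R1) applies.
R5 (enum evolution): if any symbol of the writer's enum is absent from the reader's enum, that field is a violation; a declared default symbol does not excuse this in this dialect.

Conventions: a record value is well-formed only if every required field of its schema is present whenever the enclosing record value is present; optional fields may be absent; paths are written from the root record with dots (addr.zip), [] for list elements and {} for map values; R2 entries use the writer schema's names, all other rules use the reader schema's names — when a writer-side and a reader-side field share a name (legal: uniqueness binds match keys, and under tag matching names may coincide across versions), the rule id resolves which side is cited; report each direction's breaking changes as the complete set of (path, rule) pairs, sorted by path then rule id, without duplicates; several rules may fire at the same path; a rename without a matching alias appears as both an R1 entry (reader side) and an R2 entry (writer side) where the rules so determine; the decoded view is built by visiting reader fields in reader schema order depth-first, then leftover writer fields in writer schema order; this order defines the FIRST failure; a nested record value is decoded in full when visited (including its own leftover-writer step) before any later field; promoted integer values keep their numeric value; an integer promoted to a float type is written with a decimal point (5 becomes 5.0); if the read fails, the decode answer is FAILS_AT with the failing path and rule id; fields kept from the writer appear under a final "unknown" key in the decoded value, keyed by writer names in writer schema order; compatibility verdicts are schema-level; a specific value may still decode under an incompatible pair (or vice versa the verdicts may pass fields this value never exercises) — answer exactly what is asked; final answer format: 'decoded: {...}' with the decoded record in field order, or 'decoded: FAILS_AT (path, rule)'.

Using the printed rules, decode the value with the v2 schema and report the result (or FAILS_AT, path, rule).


decoded: FAILS_AT (primary, R1)

in Profile below, arrows point writer -> reader
decoding the Profile value with the v2 reader:
  kind := "SMS"
  read fails at primary under R1 (no fill)
  => FAILS_AT (primary, R1)
the other Profile changes do not affect what is asked:
  field retries in record Profile: type int64 changed to int32 -> shifts the Profile verdicts, not this decode
  field blob in record Profile: type bytes changed to bool -> shifts the Profile verdicts, not this decode
  enum Color (field kind in record Profile): symbol NEW removed -> shifts the Profile verdicts, not this decode
  added field latitude to record Profile: optional float64, tag 6 (in v2 it sits last) -> shifts the Profile verdicts, not this decode


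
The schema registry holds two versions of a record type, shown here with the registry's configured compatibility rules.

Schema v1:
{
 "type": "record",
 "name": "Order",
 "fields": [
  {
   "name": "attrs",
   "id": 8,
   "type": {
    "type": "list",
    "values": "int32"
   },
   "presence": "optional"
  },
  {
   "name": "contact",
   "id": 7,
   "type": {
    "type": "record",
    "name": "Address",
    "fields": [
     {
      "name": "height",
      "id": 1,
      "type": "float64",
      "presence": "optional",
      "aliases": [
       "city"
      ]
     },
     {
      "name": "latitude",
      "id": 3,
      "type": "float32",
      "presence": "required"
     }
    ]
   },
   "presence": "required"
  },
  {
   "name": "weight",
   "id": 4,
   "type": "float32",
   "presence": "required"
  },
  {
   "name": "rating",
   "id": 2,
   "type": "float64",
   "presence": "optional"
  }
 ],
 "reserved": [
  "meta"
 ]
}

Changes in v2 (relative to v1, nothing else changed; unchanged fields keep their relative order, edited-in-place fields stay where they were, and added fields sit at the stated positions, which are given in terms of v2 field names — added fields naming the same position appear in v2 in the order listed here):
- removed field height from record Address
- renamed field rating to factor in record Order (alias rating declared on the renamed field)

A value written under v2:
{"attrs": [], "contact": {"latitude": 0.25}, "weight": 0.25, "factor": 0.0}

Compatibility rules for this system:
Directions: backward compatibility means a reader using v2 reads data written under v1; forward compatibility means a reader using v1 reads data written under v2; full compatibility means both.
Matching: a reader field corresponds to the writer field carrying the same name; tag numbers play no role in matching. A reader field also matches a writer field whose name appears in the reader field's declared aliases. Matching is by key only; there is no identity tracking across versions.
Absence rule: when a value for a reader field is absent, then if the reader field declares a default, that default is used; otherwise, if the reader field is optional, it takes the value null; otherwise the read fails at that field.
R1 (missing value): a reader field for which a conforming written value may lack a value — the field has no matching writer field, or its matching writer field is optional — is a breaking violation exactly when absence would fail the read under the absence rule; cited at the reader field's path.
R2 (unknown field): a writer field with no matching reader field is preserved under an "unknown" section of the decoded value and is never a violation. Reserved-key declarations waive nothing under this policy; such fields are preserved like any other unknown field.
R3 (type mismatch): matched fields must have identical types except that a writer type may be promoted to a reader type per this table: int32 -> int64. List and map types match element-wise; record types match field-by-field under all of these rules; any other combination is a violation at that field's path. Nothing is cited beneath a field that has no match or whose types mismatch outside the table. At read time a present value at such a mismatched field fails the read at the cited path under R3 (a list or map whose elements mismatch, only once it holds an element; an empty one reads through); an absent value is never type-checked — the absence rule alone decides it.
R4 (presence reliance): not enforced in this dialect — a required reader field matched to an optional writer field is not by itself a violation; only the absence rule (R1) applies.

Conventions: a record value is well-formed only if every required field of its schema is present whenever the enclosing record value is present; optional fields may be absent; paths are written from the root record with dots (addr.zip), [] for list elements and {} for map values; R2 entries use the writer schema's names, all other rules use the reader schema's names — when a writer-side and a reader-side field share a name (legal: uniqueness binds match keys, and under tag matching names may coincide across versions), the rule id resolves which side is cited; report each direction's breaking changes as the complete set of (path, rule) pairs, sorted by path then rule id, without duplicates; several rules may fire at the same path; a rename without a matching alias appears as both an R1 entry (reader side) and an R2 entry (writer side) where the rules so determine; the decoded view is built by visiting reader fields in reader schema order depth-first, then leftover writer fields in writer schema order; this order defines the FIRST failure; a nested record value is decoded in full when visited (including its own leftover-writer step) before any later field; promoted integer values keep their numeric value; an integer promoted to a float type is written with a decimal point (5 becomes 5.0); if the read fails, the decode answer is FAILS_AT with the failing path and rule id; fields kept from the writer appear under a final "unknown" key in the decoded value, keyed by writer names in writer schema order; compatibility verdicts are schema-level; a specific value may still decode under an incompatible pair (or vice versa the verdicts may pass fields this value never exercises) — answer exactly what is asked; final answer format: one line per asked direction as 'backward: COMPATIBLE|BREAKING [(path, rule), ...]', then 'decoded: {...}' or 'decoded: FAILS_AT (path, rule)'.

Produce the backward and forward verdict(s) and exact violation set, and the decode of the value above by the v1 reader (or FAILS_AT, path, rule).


the writer's type comes first in each Order pair
backward for Order (reader v2, writer v1):
  attrs: list<int32> -> list<int32>, writer optional; from attrs
  contact: Address -> Address, writer required; from contact
  weight: float32 -> float32, writer required; from weight
  factor: float64 -> float64, writer optional; from rating
  contact.latitude: float32 -> float32, writer required; from contact.latitude
  writer contact.height: unknown to reader
  => backward: COMPATIBLE
forward for Order (reader v1, writer v2):
  attrs: list<int32> -> list<int32>, writer optional; from attrs
  contact: Address -> Address, writer required; from contact
  weight: float32 -> float32, writer required; from weight
  rating: no writer match
  writer factor: unknown to reader
  contact.height: no writer match
  contact.latitude: float32 -> float32, writer required; from contact.latitude
  => forward: COMPATIBLE
decode walk for Order under reader schema v1:
  attrs := []
  contact.height := null (not supplied -> null)
  contact.latitude := 0.25
  weight := 0.25
  rating := null (not supplied -> null)
  writer factor: kept under "unknown"
  => decoded: {"attrs": [], "contact": {"height": null, "latitude": 0.25}, "weight": 0.25, "rating": null, "unknown": {"factor": 0.0}}

backward: COMPATIBLE []; forward: COMPATIBLE []; decoded: {"attrs": [], "contact": {"height": null, "latitude": 0.25}, "weight": 0.25, "rating": null, "unknown": {"factor": 0.0}}
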